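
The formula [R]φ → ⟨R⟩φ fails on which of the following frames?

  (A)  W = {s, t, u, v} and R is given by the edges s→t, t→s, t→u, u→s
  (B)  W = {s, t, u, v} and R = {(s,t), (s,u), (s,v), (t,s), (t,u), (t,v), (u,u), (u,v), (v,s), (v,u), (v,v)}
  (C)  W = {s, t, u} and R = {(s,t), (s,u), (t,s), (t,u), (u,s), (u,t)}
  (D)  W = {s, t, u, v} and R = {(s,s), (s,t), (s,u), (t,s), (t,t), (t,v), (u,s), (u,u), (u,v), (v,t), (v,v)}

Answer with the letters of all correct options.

A

The schema [R]φ → ⟨R⟩φ is axiom D; it is valid on a frame iff R is serial.
(A) R is not serial (v has no R-successor), so the schema fails here.
(B) R is serial (every world has an R-successor), so the schema is valid here.
(C) R is serial (every world has an R-successor), so the schema is valid here.
(D) R is serial (every world has an R-successor), so the schema is valid here.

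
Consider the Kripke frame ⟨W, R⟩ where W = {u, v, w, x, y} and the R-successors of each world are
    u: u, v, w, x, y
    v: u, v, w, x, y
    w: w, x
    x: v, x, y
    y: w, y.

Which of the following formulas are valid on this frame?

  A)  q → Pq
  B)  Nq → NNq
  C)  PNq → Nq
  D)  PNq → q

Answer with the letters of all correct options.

A

R is reflexive: each world relates to itself.
R is not symmetric: u R w but not w R u.
R is not transitive: w R x and x R v but not w R v.
R is not euclidean: u R w and u R u but not w R u.
(A) the dual of axiom T: valid iff R is reflexive. R is reflexive — valid.
(B) Nq → NNq is axiom 4, which corresponds to transitivity. R is not transitive — not valid.
(C) PNq → Nq is the dual of axiom 5; it is valid on a frame exactly when R is euclidean. R is not euclidean, so not valid.
(D) PNq → q is the dual of axiom B, which corresponds to symmetry. R is not symmetric — not valid.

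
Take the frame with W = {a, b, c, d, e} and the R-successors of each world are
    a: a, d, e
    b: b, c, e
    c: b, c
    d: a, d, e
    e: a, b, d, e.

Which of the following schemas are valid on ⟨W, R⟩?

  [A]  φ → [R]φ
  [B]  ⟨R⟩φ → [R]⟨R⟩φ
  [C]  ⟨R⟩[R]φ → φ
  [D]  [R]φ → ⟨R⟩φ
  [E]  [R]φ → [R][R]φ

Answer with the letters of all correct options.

C, D

R is symmetric: every R-edge is matched by its reverse.
R is not transitive: a R e and e R b but not a R b.
R is not euclidean: b R c and b R e but not c R e.
R is serial: every world has an R-successor.
R is not a subset of the identity: a R d with a ≠ d.
(A) φ → [R]φ is equivalent to ◇p→p; it holds exactly when R ⊆ identity. Here R ⊄ identity — not valid.
(B) ⟨R⟩φ → [R]⟨R⟩φ is axiom 5, which corresponds to the euclidean property. R is not euclidean — not valid.
(C) ⟨R⟩[R]φ → φ is the dual of axiom B; it is valid on a frame exactly when R is symmetric. R is symmetric, so valid.
(D) axiom D: valid iff R is serial. R is serial — valid.
(E) axiom 4: valid iff R is transitive. R is not transitive — not valid.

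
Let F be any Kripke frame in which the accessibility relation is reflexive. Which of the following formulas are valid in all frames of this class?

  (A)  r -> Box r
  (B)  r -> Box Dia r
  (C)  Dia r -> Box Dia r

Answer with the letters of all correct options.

A reflexive relation is serial.
(A) r -> Box r is valid only on frames where every R-edge is a self-loop. Such an R need not be a subset of the identity — not valid.
(B) r -> Box Dia r is axiom B; it is valid on a frame exactly when R is symmetric. Such an R need not be symmetric, so not valid.
(C) axiom 5: valid iff R is euclidean. Such an R need not be euclidean — not valid.

none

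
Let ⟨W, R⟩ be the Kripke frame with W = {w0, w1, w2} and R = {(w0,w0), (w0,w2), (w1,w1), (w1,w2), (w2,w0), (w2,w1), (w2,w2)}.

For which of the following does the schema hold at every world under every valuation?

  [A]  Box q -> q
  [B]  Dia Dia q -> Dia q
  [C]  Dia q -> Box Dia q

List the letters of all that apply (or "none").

R is reflexive: each world relates to itself.
R is not transitive: w0 R w2 and w2 R w1 but not w0 R w1.
R is not euclidean: w2 R w0 and w2 R w1 but not w0 R w1.
(A) Box q -> q is axiom T; it is valid on a frame exactly when R is reflexive. R is reflexive, so valid.
(B) Dia Dia q -> Dia q is the dual of axiom 4; it is valid on a frame exactly when R is transitive. R is not transitive, so not valid.
(C) Dia q -> Box Dia q is axiom 5; it is valid on a frame exactly when R is euclidean. R is not euclidean, so not valid.

A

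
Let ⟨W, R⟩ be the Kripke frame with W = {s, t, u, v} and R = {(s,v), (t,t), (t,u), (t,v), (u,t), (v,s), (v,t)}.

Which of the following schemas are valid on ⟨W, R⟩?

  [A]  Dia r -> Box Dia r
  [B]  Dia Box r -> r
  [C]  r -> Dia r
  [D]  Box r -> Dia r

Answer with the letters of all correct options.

B, D

R is not reflexive: not s R s.
R is symmetric: every R-edge is matched by its reverse.
R is not euclidean: t R u and t R v but not u R v.
R is serial: every world has an R-successor.
(A) Dia r -> Box Dia r is axiom 5, which corresponds to the euclidean property. R is not euclidean — not valid.
(B) the dual of axiom B: valid iff R is symmetric. R is symmetric — valid.
(C) the dual of axiom T: valid iff R is reflexive. R is not reflexive — not valid.
(D) Box r -> Dia r is axiom D, which corresponds to seriality. R is serial — valid.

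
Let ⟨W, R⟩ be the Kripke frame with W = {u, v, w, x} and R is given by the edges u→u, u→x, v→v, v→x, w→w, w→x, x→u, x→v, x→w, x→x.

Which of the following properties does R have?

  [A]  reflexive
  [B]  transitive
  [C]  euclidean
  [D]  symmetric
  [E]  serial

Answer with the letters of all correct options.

(A) reflexive: each world relates to itself.
(B) not transitive: u R x and x R v but not u R v.
(C) not euclidean: x R u and x R v but not u R v.
(D) symmetric: every R-edge is matched by its reverse.
(E) serial: every world has an R-successor.

A, D, E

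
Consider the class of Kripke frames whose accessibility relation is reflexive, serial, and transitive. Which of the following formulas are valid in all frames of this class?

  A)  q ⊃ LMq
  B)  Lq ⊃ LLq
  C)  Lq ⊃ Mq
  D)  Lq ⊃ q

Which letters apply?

(A) axiom B: valid iff R is symmetric. Such an R need not be symmetric — not valid.
(B) axiom 4: valid iff R is transitive. Every such R is transitive — valid.
(C) Lq ⊃ Mq is axiom D, which corresponds to seriality. Every such R is serial — valid.
(D) Lq ⊃ q (axiom T) characterises the reflexive frames. Every such R is reflexive — valid.

B, C, D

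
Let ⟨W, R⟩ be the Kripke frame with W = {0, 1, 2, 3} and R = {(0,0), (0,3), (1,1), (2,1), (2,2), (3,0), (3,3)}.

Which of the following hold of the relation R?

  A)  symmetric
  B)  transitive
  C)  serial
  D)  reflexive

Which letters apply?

B, C, D

(A) not symmetric: 2 R 1 but not 1 R 2.
(B) transitive: R is closed under composition.
(C) serial: every world has an R-successor.
(D) reflexive: each world relates to itself.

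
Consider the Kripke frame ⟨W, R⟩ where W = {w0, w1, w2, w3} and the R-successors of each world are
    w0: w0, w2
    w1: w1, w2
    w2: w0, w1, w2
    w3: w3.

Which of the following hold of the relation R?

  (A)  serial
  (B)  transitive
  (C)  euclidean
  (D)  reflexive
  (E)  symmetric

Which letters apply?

A, D, E

(A) serial: every world has an R-successor.
(B) not transitive: w0 R w2 and w2 R w1 but not w0 R w1.
(C) not euclidean: w2 R w0 and w2 R w1 but not w0 R w1.
(D) reflexive: each world relates to itself.
(E) symmetric: every R-edge is matched by its reverse.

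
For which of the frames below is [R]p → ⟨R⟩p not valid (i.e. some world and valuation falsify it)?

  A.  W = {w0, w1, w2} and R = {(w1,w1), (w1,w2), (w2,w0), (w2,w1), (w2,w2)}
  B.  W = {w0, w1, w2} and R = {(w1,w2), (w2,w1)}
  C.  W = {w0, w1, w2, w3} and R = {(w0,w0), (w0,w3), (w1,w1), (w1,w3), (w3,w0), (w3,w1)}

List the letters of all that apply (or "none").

A, B, C

The schema [R]p → ⟨R⟩p is axiom D; it is valid on a frame iff R is serial.
(A) R is not serial (w0 has no R-successor), so the schema fails here.
(B) R is not serial (w0 has no R-successor), so the schema fails here.
(C) R is not serial (w2 has no R-successor), so the schema fails here.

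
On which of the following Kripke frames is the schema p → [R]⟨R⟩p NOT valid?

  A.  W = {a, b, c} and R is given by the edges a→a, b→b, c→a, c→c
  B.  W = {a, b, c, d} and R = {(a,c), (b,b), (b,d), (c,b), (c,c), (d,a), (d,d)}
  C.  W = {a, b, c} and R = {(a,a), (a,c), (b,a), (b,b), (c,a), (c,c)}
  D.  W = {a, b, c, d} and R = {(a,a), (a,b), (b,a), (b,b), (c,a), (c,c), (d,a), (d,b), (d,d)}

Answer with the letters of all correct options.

The schema p → [R]⟨R⟩p is axiom B; it is valid on a frame iff R is symmetric.
(A) R is not symmetric (c R a but not a R c), so the schema fails here.
(B) R is not symmetric (a R c but not c R a), so the schema fails here.
(C) R is not symmetric (b R a but not a R b), so the schema fails here.
(D) R is not symmetric (c R a but not a R c), so the schema fails here.

A, B, C, D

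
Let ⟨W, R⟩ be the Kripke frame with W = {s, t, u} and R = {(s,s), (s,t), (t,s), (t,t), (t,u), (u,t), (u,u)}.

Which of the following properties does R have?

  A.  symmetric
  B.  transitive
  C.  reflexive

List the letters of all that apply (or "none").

(A) symmetric: every R-edge is matched by its reverse.
(B) not transitive: s R t and t R u but not s R u.
(C) reflexive: each world relates to itself.

A, C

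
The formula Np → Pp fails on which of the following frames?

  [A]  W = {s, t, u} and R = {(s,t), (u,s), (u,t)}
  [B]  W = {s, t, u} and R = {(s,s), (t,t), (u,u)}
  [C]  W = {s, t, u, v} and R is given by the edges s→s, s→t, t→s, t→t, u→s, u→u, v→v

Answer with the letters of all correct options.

A

The schema Np → Pp is axiom D; it is valid on a frame iff R is serial.
(A) R is not serial (t has no R-successor), so the schema fails here.
(B) R is serial (every world has an R-successor), so the schema is valid here.
(C) R is serial (every world has an R-successor), so the schema is valid here.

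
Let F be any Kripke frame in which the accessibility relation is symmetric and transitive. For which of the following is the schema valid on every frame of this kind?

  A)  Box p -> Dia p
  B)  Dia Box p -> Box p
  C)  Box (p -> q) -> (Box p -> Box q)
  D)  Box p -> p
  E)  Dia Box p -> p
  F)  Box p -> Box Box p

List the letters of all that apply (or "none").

A symmetric transitive relation is euclidean (uRv and uRw give vRu by symmetry, then vRw by transitivity).
(A) axiom D: valid iff R is serial. Such an R need not be serial — not valid.
(B) the dual of axiom 5: valid iff R is euclidean. Every such R is euclidean — valid.
(C) Box (p -> q) -> (Box p -> Box q) is axiom K, valid on every Kripke frame — valid.
(D) Box p -> p (axiom T) characterises the reflexive frames. Such an R need not be reflexive — not valid.
(E) Dia Box p -> p (the dual of axiom B) characterises the symmetric frames. Every such R is symmetric — valid.
(F) Box p -> Box Box p is axiom 4; it is valid on a frame exactly when R is transitive. Every such R is transitive, so valid.

B, C, E, F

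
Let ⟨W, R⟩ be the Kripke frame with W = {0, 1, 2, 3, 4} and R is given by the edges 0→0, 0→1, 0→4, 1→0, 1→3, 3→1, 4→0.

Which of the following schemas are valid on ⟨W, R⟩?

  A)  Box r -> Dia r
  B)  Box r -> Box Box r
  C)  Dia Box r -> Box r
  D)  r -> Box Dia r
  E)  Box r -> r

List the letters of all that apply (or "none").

R is not reflexive: not 1 R 1.
R is symmetric: every R-edge is matched by its reverse.
R is not transitive: 0 R 1 and 1 R 3 but not 0 R 3.
R is not euclidean: 0 R 1 and 0 R 4 but not 1 R 4.
R is not serial: 2 has no R-successor.
(A) axiom D: valid iff R is serial. R is not serial — not valid.
(B) Box r -> Box Box r is axiom 4; it is valid on a frame exactly when R is transitive. R is not transitive, so not valid.
(C) Dia Box r -> Box r is the dual of axiom 5, which corresponds to the euclidean property. R is not euclidean — not valid.
(D) r -> Box Dia r is axiom B, which corresponds to symmetry. R is symmetric — valid.
(E) Box r -> r (axiom T) characterises the reflexive frames. R is not reflexive — not valid.

D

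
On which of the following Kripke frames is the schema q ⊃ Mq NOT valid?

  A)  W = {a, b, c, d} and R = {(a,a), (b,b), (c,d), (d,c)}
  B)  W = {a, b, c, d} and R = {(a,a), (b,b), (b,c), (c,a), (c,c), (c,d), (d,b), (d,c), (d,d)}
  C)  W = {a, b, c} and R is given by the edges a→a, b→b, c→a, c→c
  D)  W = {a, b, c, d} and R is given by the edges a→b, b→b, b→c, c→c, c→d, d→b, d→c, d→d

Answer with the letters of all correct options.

The schema q ⊃ Mq is the dual of axiom T; it is valid on a frame iff R is reflexive.
(A) R is not reflexive (not c R c), so the schema fails here.
(B) R is reflexive (each world relates to itself), so the schema is valid here.
(C) R is reflexive (each world relates to itself), so the schema is valid here.
(D) R is not reflexive (not a R a), so the schema fails here.

A, D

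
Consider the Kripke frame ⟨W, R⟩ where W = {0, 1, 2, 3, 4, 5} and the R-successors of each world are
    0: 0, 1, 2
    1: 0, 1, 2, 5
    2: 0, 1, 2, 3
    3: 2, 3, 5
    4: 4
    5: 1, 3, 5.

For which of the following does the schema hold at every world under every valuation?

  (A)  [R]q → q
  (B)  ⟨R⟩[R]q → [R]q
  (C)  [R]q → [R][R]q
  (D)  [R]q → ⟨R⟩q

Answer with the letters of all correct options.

R is reflexive: each world relates to itself.
R is not transitive: 0 R 1 and 1 R 5 but not 0 R 5.
R is not euclidean: 1 R 0 and 1 R 5 but not 0 R 5.
R is serial: every world has an R-successor.
(A) [R]q → q (axiom T) characterises the reflexive frames. R is reflexive — valid.
(B) ⟨R⟩[R]q → [R]q (the dual of axiom 5) characterises the euclidean frames. R is not euclidean — not valid.
(C) axiom 4: valid iff R is transitive. R is not transitive — not valid.
(D) axiom D: valid iff R is serial. R is serial — valid.

A, D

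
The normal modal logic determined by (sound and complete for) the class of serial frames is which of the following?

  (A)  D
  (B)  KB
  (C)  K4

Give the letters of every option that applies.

A

(A) D is determined by exactly this class.
(B) KB is determined by the class of symmetric frames.
(C) K4 is determined by the class of transitive frames.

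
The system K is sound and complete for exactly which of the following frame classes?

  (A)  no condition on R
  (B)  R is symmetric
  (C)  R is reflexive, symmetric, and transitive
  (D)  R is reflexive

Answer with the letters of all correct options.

A

(A) K is sound and complete for exactly this class.
(B) this class determines KB, not K.
(C) this class determines S5, not K.
(D) this class determines T (= KT), not K.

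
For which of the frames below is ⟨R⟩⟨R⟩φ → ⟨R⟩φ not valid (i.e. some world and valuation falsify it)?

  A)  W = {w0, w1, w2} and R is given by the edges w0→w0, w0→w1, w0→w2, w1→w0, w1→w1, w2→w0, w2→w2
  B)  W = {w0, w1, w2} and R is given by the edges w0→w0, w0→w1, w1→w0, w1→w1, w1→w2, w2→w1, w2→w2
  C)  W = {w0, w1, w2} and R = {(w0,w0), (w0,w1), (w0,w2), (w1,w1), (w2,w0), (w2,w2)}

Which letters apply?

A, B, C

The schema ⟨R⟩⟨R⟩φ → ⟨R⟩φ is the dual of axiom 4; it is valid on a frame iff R is transitive.
(A) R is not transitive (w1 R w0 and w0 R w2 but not w1 R w2), so the schema fails here.
(B) R is not transitive (w0 R w1 and w1 R w2 but not w0 R w2), so the schema fails here.
(C) R is not transitive (w2 R w0 and w0 R w1 but not w2 R w1), so the schema fails here.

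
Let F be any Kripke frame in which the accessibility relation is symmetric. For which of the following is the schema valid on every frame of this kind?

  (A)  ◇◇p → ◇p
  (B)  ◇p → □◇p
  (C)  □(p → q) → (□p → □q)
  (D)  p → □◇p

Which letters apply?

C, D

(A) ◇◇p → ◇p is the dual of axiom 4; it is valid on a frame exactly when R is transitive. Such an R need not be transitive, so not valid.
(B) axiom 5: valid iff R is euclidean. Such an R need not be euclidean — not valid.
(C) this is just K, valid on every normal frame.
(D) p → □◇p (axiom B) characterises the symmetric frames. Every such R is symmetric — valid.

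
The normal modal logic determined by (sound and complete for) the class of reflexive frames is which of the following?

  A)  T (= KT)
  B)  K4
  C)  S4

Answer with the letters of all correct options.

(A) T (= KT) is determined by exactly this class.
(B) K4 is determined by the class of transitive frames.
(C) S4 is determined by the class of reflexive and transitive frames.

A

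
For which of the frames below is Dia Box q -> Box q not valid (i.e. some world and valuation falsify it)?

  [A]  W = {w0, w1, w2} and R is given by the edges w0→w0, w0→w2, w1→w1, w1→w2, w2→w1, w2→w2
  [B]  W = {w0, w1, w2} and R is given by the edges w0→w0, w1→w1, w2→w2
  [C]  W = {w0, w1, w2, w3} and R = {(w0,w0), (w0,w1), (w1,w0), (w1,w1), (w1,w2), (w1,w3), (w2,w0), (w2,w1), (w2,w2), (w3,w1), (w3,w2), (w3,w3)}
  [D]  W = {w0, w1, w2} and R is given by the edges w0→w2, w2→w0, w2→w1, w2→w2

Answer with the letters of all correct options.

A, C, D

The schema Dia Box q -> Box q is the dual of axiom 5; it is valid on a frame iff R is euclidean.
(A) R is not euclidean (w0 R w2 and w0 R w0 but not w2 R w0), so the schema fails here.
(B) R is euclidean (any two R-successors of the same world are R-related), so the schema is valid here.
(C) R is not euclidean (w1 R w0 and w1 R w2 but not w0 R w2), so the schema fails here.
(D) R is not euclidean (w2 R w0 and w2 R w1 but not w0 R w1), so the schema fails here.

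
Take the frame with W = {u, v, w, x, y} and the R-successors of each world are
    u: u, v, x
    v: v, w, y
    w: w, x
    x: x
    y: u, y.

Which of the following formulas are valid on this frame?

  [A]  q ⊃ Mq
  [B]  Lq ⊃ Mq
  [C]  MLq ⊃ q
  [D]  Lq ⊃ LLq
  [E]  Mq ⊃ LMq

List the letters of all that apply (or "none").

A, B

R is reflexive: each world relates to itself.
R is not symmetric: u R v but not v R u.
R is not transitive: u R v and v R w but not u R w.
R is not euclidean: u R v and u R u but not v R u.
R is serial: every world has an R-successor.
(A) q ⊃ Mq (the dual of axiom T) characterises the reflexive frames. R is reflexive — valid.
(B) Lq ⊃ Mq is axiom D; it is valid on a frame exactly when R is serial. R is serial, so valid.
(C) MLq ⊃ q is the dual of axiom B, which corresponds to symmetry. R is not symmetric — not valid.
(D) axiom 4: valid iff R is transitive. R is not transitive — not valid.
(E) Mq ⊃ LMq is axiom 5; it is valid on a frame exactly when R is euclidean. R is not euclidean, so not valid.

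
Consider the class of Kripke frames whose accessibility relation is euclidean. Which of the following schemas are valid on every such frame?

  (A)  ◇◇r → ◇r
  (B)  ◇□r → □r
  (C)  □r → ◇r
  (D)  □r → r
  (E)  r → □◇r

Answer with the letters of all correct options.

(A) ◇◇r → ◇r is the dual of axiom 4, which corresponds to transitivity. Such an R need not be transitive — not valid.
(B) ◇□r → □r is the dual of axiom 5, which corresponds to the euclidean property. Every such R is euclidean — valid.
(C) □r → ◇r is axiom D; it is valid on a frame exactly when R is serial. Such an R need not be serial, so not valid.
(D) axiom T: valid iff R is reflexive. Such an R need not be reflexive — not valid.
(E) axiom B: valid iff R is symmetric. Such an R need not be symmetric — not valid.

B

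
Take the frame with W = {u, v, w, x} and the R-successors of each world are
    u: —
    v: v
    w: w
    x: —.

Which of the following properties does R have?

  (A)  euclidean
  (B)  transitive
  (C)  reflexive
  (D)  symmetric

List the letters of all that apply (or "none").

(A) euclidean: any two R-successors of the same world are R-related.
(B) transitive: R is closed under composition.
(C) not reflexive: not u R u.
(D) symmetric: every R-edge is matched by its reverse.

A, B, D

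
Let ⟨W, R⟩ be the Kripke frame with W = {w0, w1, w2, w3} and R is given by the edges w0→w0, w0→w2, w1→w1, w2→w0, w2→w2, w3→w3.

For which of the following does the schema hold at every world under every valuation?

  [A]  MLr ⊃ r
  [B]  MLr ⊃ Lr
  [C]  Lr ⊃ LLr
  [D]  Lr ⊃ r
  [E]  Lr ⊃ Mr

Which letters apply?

R is reflexive: each world relates to itself.
R is symmetric: every R-edge is matched by its reverse.
R is transitive: R is closed under composition.
R is euclidean: any two R-successors of the same world are R-related.
R is serial: every world has an R-successor.
(A) MLr ⊃ r is the dual of axiom B, which corresponds to symmetry. R is symmetric — valid.
(B) MLr ⊃ Lr is the dual of axiom 5, which corresponds to the euclidean property. R is euclidean — valid.
(C) Lr ⊃ LLr is axiom 4, which corresponds to transitivity. R is transitive — valid.
(D) Lr ⊃ r is axiom T, which corresponds to reflexivity. R is reflexive — valid.
(E) Lr ⊃ Mr (axiom D) characterises the serial frames. R is serial — valid.

A, B, C, D, E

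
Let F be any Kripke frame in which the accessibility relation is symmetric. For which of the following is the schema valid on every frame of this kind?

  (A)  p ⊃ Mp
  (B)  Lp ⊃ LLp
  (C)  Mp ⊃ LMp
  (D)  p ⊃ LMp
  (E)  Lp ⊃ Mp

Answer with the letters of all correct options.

(A) p ⊃ Mp is the dual of axiom T, which corresponds to reflexivity. Such an R need not be reflexive — not valid.
(B) Lp ⊃ LLp is axiom 4; it is valid on a frame exactly when R is transitive. Such an R need not be transitive, so not valid.
(C) axiom 5: valid iff R is euclidean. Such an R need not be euclidean — not valid.
(D) axiom B: valid iff R is symmetric. Every such R is symmetric — valid.
(E) axiom D: valid iff R is serial. Such an R need not be serial — not valid.

D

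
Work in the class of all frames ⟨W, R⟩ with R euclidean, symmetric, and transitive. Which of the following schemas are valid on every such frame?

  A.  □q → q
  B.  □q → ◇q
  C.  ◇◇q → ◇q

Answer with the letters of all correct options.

C

(A) □q → q is axiom T; it is valid on a frame exactly when R is reflexive. Such an R need not be reflexive, so not valid.
(B) axiom D: valid iff R is serial. Such an R need not be serial — not valid.
(C) the dual of axiom 4: valid iff R is transitive. Every such R is transitive — valid.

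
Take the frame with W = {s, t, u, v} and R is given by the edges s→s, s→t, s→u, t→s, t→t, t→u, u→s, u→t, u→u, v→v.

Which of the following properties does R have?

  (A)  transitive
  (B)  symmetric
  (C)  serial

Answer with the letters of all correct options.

(A) transitive: R is closed under composition.
(B) symmetric: every R-edge is matched by its reverse.
(C) serial: every world has an R-successor.

A, B, C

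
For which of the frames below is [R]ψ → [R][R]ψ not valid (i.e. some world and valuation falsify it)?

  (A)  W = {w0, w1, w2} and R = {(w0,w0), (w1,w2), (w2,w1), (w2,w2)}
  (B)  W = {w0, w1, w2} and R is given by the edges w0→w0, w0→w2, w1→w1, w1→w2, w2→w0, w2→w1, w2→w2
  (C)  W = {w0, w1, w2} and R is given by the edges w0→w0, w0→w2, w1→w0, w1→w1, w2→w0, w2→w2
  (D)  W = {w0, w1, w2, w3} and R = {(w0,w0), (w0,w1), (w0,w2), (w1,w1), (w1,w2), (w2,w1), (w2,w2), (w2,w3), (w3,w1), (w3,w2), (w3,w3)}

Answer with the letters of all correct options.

A, B, C, D

The schema [R]ψ → [R][R]ψ is axiom 4; it is valid on a frame iff R is transitive.
(A) R is not transitive (w1 R w2 and w2 R w1 but not w1 R w1), so the schema fails here.
(B) R is not transitive (w0 R w2 and w2 R w1 but not w0 R w1), so the schema fails here.
(C) R is not transitive (w1 R w0 and w0 R w2 but not w1 R w2), so the schema fails here.
(D) R is not transitive (w0 R w2 and w2 R w3 but not w0 R w3), so the schema fails here.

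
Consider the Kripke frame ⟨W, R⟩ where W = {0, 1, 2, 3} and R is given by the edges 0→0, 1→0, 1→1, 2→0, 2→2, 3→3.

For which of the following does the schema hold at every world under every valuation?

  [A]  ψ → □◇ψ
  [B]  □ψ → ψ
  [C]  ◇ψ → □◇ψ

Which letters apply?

R is reflexive: each world relates to itself.
R is not symmetric: 1 R 0 but not 0 R 1.
R is not euclidean: 1 R 0 and 1 R 1 but not 0 R 1.
(A) ψ → □◇ψ (axiom B) characterises the symmetric frames. R is not symmetric — not valid.
(B) axiom T: valid iff R is reflexive. R is reflexive — valid.
(C) ◇ψ → □◇ψ is axiom 5; it is valid on a frame exactly when R is euclidean. R is not euclidean, so not valid.

B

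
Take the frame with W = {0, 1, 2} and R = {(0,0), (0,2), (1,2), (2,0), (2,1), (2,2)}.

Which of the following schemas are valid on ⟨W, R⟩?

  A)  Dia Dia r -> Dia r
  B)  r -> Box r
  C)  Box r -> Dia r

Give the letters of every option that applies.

C

R is not transitive: 0 R 2 and 2 R 1 but not 0 R 1.
R is serial: every world has an R-successor.
R is not a subset of the identity: 0 R 2 with 0 ≠ 2.
(A) the dual of axiom 4: valid iff R is transitive. R is not transitive — not valid.
(B) r -> Box r is equivalent to ◇p→p; it holds exactly when R ⊆ identity. Here R ⊄ identity — not valid.
(C) axiom D: valid iff R is serial. R is serial — valid.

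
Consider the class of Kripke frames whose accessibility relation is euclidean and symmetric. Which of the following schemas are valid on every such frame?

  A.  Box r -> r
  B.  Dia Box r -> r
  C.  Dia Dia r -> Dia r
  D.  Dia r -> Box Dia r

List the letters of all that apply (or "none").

A symmetric euclidean relation is transitive (uRv and vRw give vRu by symmetry, then uRw by the euclidean condition, applied at v).
(A) Box r -> r is axiom T; it is valid on a frame exactly when R is reflexive. Such an R need not be reflexive, so not valid.
(B) Dia Box r -> r is the dual of axiom B; it is valid on a frame exactly when R is symmetric. Every such R is symmetric, so valid.
(C) Dia Dia r -> Dia r (the dual of axiom 4) characterises the transitive frames. Every such R is transitive — valid.
(D) axiom 5: valid iff R is euclidean. Every such R is euclidean — valid.

B, C, D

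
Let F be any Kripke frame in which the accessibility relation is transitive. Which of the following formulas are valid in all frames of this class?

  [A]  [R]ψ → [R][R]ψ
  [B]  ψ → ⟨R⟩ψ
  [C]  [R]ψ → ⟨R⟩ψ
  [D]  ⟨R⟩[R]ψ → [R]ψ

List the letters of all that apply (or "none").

(A) [R]ψ → [R][R]ψ is axiom 4, which corresponds to transitivity. Every such R is transitive — valid.
(B) ψ → ⟨R⟩ψ is the dual of axiom T, which corresponds to reflexivity. Such an R need not be reflexive — not valid.
(C) axiom D: valid iff R is serial. Such an R need not be serial — not valid.
(D) ⟨R⟩[R]ψ → [R]ψ is the dual of axiom 5; it is valid on a frame exactly when R is euclidean. Such an R need not be euclidean, so not valid.

A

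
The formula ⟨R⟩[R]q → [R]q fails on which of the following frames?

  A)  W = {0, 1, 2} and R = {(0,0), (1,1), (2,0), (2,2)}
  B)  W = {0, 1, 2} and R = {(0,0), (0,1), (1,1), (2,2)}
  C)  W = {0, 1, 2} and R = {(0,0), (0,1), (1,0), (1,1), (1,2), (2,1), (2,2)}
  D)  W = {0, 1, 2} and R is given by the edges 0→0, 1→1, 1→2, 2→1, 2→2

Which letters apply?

A, B, C

The schema ⟨R⟩[R]q → [R]q is the dual of axiom 5; it is valid on a frame iff R is euclidean.
(A) R is not euclidean (2 R 0 and 2 R 2 but not 0 R 2), so the schema fails here.
(B) R is not euclidean (0 R 1 and 0 R 0 but not 1 R 0), so the schema fails here.
(C) R is not euclidean (1 R 0 and 1 R 2 but not 0 R 2), so the schema fails here.
(D) R is euclidean (any two R-successors of the same world are R-related), so the schema is valid here.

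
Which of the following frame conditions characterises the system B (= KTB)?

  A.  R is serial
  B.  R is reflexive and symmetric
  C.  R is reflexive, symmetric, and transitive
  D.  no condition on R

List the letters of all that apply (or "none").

B

(A) this class determines D, not B (= KTB).
(B) B (= KTB) is sound and complete for exactly this class.
(C) this class determines S5, not B (= KTB).
(D) this class determines K, not B (= KTB).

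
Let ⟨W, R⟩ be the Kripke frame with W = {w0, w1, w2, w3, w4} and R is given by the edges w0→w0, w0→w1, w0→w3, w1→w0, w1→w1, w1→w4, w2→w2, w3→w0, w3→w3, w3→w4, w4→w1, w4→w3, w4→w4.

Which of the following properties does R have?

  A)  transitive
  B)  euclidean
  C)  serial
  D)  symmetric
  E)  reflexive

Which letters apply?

(A) not transitive: w0 R w1 and w1 R w4 but not w0 R w4.
(B) not euclidean: w0 R w1 and w0 R w3 but not w1 R w3.
(C) serial: every world has an R-successor.
(D) symmetric: every R-edge is matched by its reverse.
(E) reflexive: each world relates to itself.

C, D, E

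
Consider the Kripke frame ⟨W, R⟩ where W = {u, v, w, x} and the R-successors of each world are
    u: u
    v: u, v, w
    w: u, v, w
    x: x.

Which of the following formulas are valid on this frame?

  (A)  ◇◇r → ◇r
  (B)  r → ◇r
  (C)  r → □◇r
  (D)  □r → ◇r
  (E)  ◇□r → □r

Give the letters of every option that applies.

R is reflexive: each world relates to itself.
R is not symmetric: v R u but not u R v.
R is transitive: R is closed under composition.
R is not euclidean: v R u and v R v but not u R v.
R is serial: every world has an R-successor.
(A) ◇◇r → ◇r is the dual of axiom 4; it is valid on a frame exactly when R is transitive. R is transitive, so valid.
(B) r → ◇r is the dual of axiom T, which corresponds to reflexivity. R is reflexive — valid.
(C) axiom B: valid iff R is symmetric. R is not symmetric — not valid.
(D) □r → ◇r is axiom D, which corresponds to seriality. R is serial — valid.
(E) ◇□r → □r (the dual of axiom 5) characterises the euclidean frames. R is not euclidean — not valid.

A, B, D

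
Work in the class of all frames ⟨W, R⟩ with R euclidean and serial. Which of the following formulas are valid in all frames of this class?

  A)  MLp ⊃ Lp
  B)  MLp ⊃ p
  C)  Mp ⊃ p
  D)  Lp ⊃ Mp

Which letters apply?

A, D

(A) MLp ⊃ Lp is the dual of axiom 5; it is valid on a frame exactly when R is euclidean. Every such R is euclidean, so valid.
(B) MLp ⊃ p is the dual of axiom B, which corresponds to symmetry. Such an R need not be symmetric — not valid.
(C) Mp ⊃ p is the converse of T; it holds exactly when R ⊆ identity. Such an R need not be a subset of the identity — not valid.
(D) Lp ⊃ Mp (axiom D) characterises the serial frames. Every such R is serial — valid.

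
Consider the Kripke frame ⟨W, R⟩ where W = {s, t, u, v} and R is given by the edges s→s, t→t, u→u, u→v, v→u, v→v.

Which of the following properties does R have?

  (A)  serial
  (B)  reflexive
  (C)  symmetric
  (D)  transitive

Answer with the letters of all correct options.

A, B, C, D

(A) serial: every world has an R-successor.
(B) reflexive: each world relates to itself.
(C) symmetric: every R-edge is matched by its reverse.
(D) transitive: R is closed under composition.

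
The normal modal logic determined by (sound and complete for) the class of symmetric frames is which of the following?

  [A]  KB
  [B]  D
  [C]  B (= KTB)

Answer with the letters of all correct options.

(A) KB is determined by exactly this class.
(B) D is determined by the class of serial frames.
(C) B (= KTB) is determined by the class of reflexive and symmetric frames.

A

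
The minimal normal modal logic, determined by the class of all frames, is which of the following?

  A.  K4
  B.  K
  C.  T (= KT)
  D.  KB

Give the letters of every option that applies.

B

(A) K4 is determined by the class of transitive frames.
(B) K is determined by exactly this class.
(C) T (= KT) is determined by the class of reflexive frames.
(D) KB is determined by the class of symmetric frames.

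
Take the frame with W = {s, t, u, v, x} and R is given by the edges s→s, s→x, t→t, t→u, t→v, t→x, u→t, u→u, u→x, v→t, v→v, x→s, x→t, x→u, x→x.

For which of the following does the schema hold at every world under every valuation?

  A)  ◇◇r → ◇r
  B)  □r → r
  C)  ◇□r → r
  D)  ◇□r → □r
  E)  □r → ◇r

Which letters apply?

B, C, E

R is reflexive: each world relates to itself.
R is symmetric: every R-edge is matched by its reverse.
R is not transitive: s R x and x R t but not s R t.
R is not euclidean: t R u and t R v but not u R v.
R is serial: every world has an R-successor.
(A) ◇◇r → ◇r (the dual of axiom 4) characterises the transitive frames. R is not transitive — not valid.
(B) axiom T: valid iff R is reflexive. R is reflexive — valid.
(C) the dual of axiom B: valid iff R is symmetric. R is symmetric — valid.
(D) ◇□r → □r is the dual of axiom 5; it is valid on a frame exactly when R is euclidean. R is not euclidean, so not valid.
(E) □r → ◇r (axiom D) characterises the serial frames. R is serial — valid.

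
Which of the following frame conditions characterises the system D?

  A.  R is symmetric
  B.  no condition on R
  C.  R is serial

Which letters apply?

C

(A) this class determines KB, not D.
(B) this class determines K, not D.
(C) D is sound and complete for exactly this class.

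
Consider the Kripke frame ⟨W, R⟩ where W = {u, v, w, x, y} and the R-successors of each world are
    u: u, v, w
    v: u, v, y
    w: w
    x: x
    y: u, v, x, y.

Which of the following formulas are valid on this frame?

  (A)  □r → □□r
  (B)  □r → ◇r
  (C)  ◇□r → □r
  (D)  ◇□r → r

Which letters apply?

R is not symmetric: u R w but not w R u.
R is not transitive: u R v and v R y but not u R y.
R is not euclidean: u R v and u R w but not v R w.
R is serial: every world has an R-successor.
(A) □r → □□r (axiom 4) characterises the transitive frames. R is not transitive — not valid.
(B) axiom D: valid iff R is serial. R is serial — valid.
(C) the dual of axiom 5: valid iff R is euclidean. R is not euclidean — not valid.
(D) ◇□r → r is the dual of axiom B; it is valid on a frame exactly when R is symmetric. R is not symmetric, so not valid.

B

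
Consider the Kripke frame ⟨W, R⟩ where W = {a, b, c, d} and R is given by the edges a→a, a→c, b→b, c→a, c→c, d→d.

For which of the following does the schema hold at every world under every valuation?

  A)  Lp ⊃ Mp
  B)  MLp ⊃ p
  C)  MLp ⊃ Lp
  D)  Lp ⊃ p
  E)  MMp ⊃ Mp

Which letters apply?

R is reflexive: each world relates to itself.
R is symmetric: every R-edge is matched by its reverse.
R is transitive: R is closed under composition.
R is euclidean: any two R-successors of the same world are R-related.
R is serial: every world has an R-successor.
(A) axiom D: valid iff R is serial. R is serial — valid.
(B) MLp ⊃ p is the dual of axiom B, which corresponds to symmetry. R is symmetric — valid.
(C) MLp ⊃ Lp is the dual of axiom 5, which corresponds to the euclidean property. R is euclidean — valid.
(D) Lp ⊃ p (axiom T) characterises the reflexive frames. R is reflexive — valid.
(E) MMp ⊃ Mp is the dual of axiom 4, which corresponds to transitivity. R is transitive — valid.

A, B, C, D, E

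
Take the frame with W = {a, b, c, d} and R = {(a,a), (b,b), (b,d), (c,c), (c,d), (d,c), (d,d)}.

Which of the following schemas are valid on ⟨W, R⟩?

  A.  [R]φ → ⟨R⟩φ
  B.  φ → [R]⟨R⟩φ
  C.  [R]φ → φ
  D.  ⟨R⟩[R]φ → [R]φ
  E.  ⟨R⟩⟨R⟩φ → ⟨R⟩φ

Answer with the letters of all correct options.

R is reflexive: each world relates to itself.
R is not symmetric: b R d but not d R b.
R is not transitive: b R d and d R c but not b R c.
R is not euclidean: b R d and b R b but not d R b.
R is serial: every world has an R-successor.
(A) [R]φ → ⟨R⟩φ is axiom D; it is valid on a frame exactly when R is serial. R is serial, so valid.
(B) φ → [R]⟨R⟩φ is axiom B; it is valid on a frame exactly when R is symmetric. R is not symmetric, so not valid.
(C) [R]φ → φ (axiom T) characterises the reflexive frames. R is reflexive — valid.
(D) ⟨R⟩[R]φ → [R]φ is the dual of axiom 5, which corresponds to the euclidean property. R is not euclidean — not valid.
(E) ⟨R⟩⟨R⟩φ → ⟨R⟩φ (the dual of axiom 4) characterises the transitive frames. R is not transitive — not valid.

A, C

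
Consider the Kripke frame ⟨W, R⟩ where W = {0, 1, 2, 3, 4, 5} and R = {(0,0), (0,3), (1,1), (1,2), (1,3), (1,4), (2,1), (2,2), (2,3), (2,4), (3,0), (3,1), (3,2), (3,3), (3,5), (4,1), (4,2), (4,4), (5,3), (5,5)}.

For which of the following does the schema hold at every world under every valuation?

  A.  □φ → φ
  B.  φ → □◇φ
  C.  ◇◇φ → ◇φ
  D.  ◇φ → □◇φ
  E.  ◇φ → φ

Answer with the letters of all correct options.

A, B

R is reflexive: each world relates to itself.
R is symmetric: every R-edge is matched by its reverse.
R is not transitive: 0 R 3 and 3 R 1 but not 0 R 1.
R is not euclidean: 1 R 3 and 1 R 4 but not 3 R 4.
R is not a subset of the identity: 0 R 3 with 0 ≠ 3.
(A) □φ → φ is axiom T, which corresponds to reflexivity. R is reflexive — valid.
(B) axiom B: valid iff R is symmetric. R is symmetric — valid.
(C) ◇◇φ → ◇φ (the dual of axiom 4) characterises the transitive frames. R is not transitive — not valid.
(D) ◇φ → □◇φ is axiom 5, which corresponds to the euclidean property. R is not euclidean — not valid.
(E) ◇φ → φ is valid only on frames where every R-edge is a self-loop. Here R ⊄ identity — not valid.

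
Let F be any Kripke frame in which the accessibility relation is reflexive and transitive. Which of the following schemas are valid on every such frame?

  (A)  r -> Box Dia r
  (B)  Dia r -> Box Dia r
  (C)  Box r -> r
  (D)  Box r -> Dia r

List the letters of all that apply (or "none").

Reflexive relations are serial.
(A) r -> Box Dia r (axiom B) characterises the symmetric frames. Such an R need not be symmetric — not valid.
(B) axiom 5: valid iff R is euclidean. Such an R need not be euclidean — not valid.
(C) Box r -> r (axiom T) characterises the reflexive frames. Every such R is reflexive — valid.
(D) axiom D: valid iff R is serial. Every such R is serial — valid.

C, D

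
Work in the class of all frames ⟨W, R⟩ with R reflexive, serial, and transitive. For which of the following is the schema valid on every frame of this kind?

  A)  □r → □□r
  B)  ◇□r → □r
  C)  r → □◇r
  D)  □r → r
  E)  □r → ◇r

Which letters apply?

A, D, E

(A) □r → □□r is axiom 4, which corresponds to transitivity. Every such R is transitive — valid.
(B) ◇□r → □r (the dual of axiom 5) characterises the euclidean frames. Such an R need not be euclidean — not valid.
(C) r → □◇r is axiom B; it is valid on a frame exactly when R is symmetric. Such an R need not be symmetric, so not valid.
(D) □r → r is axiom T; it is valid on a frame exactly when R is reflexive. Every such R is reflexive, so valid.
(E) axiom D: valid iff R is serial. Every such R is serial — valid.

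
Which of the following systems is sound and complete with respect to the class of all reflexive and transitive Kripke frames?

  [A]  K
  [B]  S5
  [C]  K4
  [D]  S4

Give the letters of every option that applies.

(A) K is determined by the class of arbitrary frames.
(B) S5 is determined by the class of reflexive, symmetric, and transitive frames.
(C) K4 is determined by the class of transitive frames.
(D) S4 is determined by exactly this class.

D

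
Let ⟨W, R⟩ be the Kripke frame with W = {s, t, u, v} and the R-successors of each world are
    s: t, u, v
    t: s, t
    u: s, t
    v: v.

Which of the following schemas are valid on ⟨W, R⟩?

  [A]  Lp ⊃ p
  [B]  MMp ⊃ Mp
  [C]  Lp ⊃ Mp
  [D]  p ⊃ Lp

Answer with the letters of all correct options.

R is not reflexive: not s R s.
R is not transitive: s R t and t R s but not s R s.
R is serial: every world has an R-successor.
R is not a subset of the identity: s R t with s ≠ t.
(A) Lp ⊃ p (axiom T) characterises the reflexive frames. R is not reflexive — not valid.
(B) MMp ⊃ Mp is the dual of axiom 4; it is valid on a frame exactly when R is transitive. R is not transitive, so not valid.
(C) Lp ⊃ Mp is axiom D; it is valid on a frame exactly when R is serial. R is serial, so valid.
(D) p ⊃ Lp is equivalent to ◇p→p; it holds exactly when R ⊆ identity. Here R ⊄ identity — not valid.

C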